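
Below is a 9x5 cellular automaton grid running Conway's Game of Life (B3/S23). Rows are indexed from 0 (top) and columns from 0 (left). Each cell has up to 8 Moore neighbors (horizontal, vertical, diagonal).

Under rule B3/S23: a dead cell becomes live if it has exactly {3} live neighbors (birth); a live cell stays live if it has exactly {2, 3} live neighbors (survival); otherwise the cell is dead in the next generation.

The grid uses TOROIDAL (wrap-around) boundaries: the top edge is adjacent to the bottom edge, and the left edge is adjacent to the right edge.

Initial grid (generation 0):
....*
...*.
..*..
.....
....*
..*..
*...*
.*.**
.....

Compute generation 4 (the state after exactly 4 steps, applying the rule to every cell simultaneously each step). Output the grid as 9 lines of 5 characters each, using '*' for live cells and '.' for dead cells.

Answer: .....
.....
.....
.....
...*.
.*..*
*....
**...
*..*.

Derivation:
Simulating step by step:
Generation 0 (given above): 10 live cells
Generation 1: 13 live cells
.....
...*.
.....
.....
.....
*..**
***.*
...**
*..**
Generation 2: 8 live cells
...*.
.....
.....
.....
....*
..**.
.**..
.....
*..*.
Generation 3: 11 live cells
....*
.....
.....
.....
...*.
.***.
.***.
.**..
....*
Generation 4: 8 live cells
(generation 4 grid is the final answer)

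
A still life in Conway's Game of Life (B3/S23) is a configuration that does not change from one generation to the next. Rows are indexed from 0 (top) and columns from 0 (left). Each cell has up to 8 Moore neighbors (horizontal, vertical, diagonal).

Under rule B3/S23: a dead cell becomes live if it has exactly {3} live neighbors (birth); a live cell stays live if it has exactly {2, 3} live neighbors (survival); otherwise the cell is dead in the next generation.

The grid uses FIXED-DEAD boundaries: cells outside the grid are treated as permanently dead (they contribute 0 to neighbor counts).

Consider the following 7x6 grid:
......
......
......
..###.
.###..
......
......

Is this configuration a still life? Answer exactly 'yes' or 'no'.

Answer: no

Derivation:
Compute generation 1 and compare to generation 0 (given above):
Generation 1:
......
......
...#..
.#..#.
.#..#.
..#...
......
Cell (2,3) differs: gen0=0 vs gen1=1 -> NOT a still life.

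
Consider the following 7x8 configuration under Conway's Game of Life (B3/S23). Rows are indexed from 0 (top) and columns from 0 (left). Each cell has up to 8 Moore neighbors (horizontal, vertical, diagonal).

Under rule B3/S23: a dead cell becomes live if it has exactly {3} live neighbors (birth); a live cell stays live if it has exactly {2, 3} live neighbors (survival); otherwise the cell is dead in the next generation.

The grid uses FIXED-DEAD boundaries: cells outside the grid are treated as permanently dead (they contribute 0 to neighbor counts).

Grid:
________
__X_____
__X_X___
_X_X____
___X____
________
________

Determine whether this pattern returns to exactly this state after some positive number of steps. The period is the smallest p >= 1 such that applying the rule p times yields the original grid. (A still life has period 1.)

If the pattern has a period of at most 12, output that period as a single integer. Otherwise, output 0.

Answer: 2

Derivation:
Simulating and comparing each generation to the original:
Gen 0 (original, given above): 6 live cells
Gen 1: 6 live cells, differs from original
Gen 2: 6 live cells, MATCHES original -> period = 2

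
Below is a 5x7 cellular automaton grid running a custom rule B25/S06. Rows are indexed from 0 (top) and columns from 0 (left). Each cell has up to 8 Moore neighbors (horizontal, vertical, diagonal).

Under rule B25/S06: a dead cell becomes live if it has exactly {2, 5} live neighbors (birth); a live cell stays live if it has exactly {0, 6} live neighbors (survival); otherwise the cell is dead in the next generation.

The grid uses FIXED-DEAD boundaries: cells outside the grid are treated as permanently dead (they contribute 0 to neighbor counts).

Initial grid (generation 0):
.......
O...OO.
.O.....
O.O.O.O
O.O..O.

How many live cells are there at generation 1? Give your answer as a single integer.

Answer: 8

Derivation:
Simulating step by step:
Generation 0 (given above): 11 live cells
Generation 1: 8 live cells
....OO.
.O.....
..O...O
.O.....
....O.O
Population at generation 1: 8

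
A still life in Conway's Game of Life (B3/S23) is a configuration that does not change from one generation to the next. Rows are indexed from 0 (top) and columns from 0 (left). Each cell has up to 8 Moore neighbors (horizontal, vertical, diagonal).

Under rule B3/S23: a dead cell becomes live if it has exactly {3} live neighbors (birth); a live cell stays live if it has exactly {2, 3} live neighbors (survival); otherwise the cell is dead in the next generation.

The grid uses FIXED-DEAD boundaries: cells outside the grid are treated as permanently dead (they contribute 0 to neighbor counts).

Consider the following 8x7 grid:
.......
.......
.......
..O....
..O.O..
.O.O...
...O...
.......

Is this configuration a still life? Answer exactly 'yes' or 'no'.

Compute generation 1 and compare to generation 0 (given above):
Generation 1:
.......
.......
.......
...O...
.OO....
...OO..
..O....
.......
Cell (3,2) differs: gen0=1 vs gen1=0 -> NOT a still life.

Answer: no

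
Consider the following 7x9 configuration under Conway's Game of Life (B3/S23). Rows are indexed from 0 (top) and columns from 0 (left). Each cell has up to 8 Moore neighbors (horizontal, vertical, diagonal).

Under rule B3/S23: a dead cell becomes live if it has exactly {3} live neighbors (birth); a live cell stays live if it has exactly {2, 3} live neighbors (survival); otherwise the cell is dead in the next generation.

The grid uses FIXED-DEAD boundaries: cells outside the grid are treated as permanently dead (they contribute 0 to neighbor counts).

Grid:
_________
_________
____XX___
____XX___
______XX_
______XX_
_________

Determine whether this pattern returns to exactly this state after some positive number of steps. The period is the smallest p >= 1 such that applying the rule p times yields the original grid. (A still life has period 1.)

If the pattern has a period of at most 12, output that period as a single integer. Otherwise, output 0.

Answer: 2

Derivation:
Simulating and comparing each generation to the original:
Gen 0 (original, given above): 8 live cells
Gen 1: 6 live cells, differs from original
Gen 2: 8 live cells, MATCHES original -> period = 2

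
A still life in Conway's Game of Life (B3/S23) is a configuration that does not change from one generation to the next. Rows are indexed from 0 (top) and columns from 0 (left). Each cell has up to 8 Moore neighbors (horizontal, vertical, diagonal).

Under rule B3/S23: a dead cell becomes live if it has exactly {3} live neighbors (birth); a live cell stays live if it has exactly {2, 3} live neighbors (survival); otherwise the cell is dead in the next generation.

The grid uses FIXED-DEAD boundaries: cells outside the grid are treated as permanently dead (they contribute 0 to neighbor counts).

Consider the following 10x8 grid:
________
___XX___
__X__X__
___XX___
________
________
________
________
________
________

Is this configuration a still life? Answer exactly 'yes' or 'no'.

Compute generation 1 and compare to generation 0 (given above):
Generation 1:
________
___XX___
__X__X__
___XX___
________
________
________
________
________
________
The grids are IDENTICAL -> still life.

Answer: yes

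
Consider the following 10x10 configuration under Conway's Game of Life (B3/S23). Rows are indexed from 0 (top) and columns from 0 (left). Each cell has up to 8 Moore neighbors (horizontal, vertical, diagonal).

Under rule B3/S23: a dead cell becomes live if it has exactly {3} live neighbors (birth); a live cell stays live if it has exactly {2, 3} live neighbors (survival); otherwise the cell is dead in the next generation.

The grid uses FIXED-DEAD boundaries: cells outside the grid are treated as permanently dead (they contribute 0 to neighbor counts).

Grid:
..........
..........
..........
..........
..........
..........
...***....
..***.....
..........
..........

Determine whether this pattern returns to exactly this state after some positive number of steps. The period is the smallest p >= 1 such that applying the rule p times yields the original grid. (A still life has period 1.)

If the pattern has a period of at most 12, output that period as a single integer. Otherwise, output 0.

Answer: 2

Derivation:
Simulating and comparing each generation to the original:
Gen 0 (original, given above): 6 live cells
Gen 1: 6 live cells, differs from original
Gen 2: 6 live cells, MATCHES original -> period = 2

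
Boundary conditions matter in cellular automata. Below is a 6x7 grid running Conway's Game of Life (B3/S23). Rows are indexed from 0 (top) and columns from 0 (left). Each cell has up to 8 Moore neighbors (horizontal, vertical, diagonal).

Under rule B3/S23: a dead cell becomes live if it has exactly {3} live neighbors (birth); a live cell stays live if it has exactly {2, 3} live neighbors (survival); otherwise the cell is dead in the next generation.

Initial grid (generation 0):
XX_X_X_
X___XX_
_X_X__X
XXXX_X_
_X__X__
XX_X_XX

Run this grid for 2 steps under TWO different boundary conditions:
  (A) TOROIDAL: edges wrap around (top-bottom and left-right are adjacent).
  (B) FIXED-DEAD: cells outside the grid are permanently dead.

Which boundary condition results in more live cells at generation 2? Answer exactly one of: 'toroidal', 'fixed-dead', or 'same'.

Under TOROIDAL boundary, generation 2:
__XX___
__XX___
__XX_XX
____X__
_____XX
____X__
Population = 12

Under FIXED-DEAD boundary, generation 2:
XX__XXX
XXX__XX
__XX__X
____XXX
X_XX__X
_X___X_
Population = 22

Comparison: toroidal=12, fixed-dead=22 -> fixed-dead

Answer: fixed-dead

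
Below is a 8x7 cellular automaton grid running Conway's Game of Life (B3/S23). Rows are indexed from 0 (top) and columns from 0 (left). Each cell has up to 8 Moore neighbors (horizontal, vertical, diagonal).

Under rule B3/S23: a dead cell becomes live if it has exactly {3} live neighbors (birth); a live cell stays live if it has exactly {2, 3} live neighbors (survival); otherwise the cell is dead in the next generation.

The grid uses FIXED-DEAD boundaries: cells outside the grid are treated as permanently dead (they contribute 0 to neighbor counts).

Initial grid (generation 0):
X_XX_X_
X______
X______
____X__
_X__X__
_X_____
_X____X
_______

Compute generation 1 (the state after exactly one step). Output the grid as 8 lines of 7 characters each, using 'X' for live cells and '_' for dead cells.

Answer: _X_____
X______
_______
_______
_______
XXX____
_______
_______

Derivation:
Simulating step by step:
Generation 0 (given above): 12 live cells
Generation 1: 5 live cells
(generation 1 grid is the final answer)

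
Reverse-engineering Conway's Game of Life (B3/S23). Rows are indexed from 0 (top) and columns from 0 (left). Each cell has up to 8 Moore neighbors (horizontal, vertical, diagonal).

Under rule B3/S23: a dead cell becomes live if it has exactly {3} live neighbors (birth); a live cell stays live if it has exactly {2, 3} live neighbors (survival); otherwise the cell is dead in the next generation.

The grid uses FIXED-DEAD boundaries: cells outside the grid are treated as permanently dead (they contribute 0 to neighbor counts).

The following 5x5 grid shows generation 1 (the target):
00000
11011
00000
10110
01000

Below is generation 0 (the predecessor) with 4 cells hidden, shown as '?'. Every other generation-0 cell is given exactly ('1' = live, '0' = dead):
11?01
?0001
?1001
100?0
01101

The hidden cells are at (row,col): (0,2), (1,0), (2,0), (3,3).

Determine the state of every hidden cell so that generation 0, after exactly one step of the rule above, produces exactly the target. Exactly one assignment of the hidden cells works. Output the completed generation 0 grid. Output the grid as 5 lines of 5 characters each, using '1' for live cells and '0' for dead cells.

Hidden generation-0 cells (in order): (0,2), (1,0), (2,0), (3,3).
A hidden cell only influences target cells in its own 3x3 neighborhood. Try each of the 2^4 = 16 assignments, step the completed generation 0 forward once under B3/S23, and compare with the target:
  (0,2)=0 (1,0)=0 (2,0)=0 (3,3)=0 -> step reproduces the target at every cell -> ACCEPT
  (0,2)=0 (1,0)=0 (2,0)=0 (3,3)=1 -> step gives (2,3)='1' but target has '0' -> reject
  (0,2)=0 (1,0)=0 (2,0)=1 (3,3)=0 -> step gives (1,0)='0' but target has '1' -> reject
  (0,2)=0 (1,0)=0 (2,0)=1 (3,3)=1 -> step gives (1,0)='0' but target has '1' -> reject
  (0,2)=0 (1,0)=1 (2,0)=0 (3,3)=0 -> step gives (0,0)='1' but target has '0' -> reject
  (0,2)=0 (1,0)=1 (2,0)=0 (3,3)=1 -> step gives (0,0)='1' but target has '0' -> reject
  (0,2)=0 (1,0)=1 (2,0)=1 (3,3)=0 -> step gives (0,0)='1' but target has '0' -> reject
  (0,2)=0 (1,0)=1 (2,0)=1 (3,3)=1 -> step gives (0,0)='1' but target has '0' -> reject
  (0,2)=1 (1,0)=0 (2,0)=0 (3,3)=0 -> step gives (0,1)='1' but target has '0' -> reject
  (0,2)=1 (1,0)=0 (2,0)=0 (3,3)=1 -> step gives (0,1)='1' but target has '0' -> reject
  (0,2)=1 (1,0)=0 (2,0)=1 (3,3)=0 -> step gives (0,1)='1' but target has '0' -> reject
  (0,2)=1 (1,0)=0 (2,0)=1 (3,3)=1 -> step gives (0,1)='1' but target has '0' -> reject
  (0,2)=1 (1,0)=1 (2,0)=0 (3,3)=0 -> step gives (0,0)='1' but target has '0' -> reject
  (0,2)=1 (1,0)=1 (2,0)=0 (3,3)=1 -> step gives (0,0)='1' but target has '0' -> reject
  (0,2)=1 (1,0)=1 (2,0)=1 (3,3)=0 -> step gives (0,0)='1' but target has '0' -> reject
  (0,2)=1 (1,0)=1 (2,0)=1 (3,3)=1 -> step gives (0,0)='1' but target has '0' -> reject
Unique solution: (0,2)=dead, (1,0)=dead, (2,0)=dead, (3,3)=dead.
Check: live-neighbor counts of every cell in the completed generation 0:
11121
33232
21121
24332
22120
Applying B3/S23 to generation 0 with these counts gives:
00000
11011
00000
10110
01000
which matches the target exactly.

Answer: 11001
00001
01001
10000
01101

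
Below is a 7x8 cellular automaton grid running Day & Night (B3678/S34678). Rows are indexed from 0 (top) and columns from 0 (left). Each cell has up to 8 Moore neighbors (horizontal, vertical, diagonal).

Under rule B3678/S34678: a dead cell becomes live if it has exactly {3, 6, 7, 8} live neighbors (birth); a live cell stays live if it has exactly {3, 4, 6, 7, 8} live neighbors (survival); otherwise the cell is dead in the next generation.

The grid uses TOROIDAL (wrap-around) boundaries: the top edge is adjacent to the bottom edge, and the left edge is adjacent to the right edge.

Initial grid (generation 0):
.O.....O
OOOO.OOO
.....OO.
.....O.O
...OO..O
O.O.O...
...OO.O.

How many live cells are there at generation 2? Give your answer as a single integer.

Answer: 29

Derivation:
Simulating step by step:
Generation 0 (given above): 22 live cells
Generation 1: 27 live cells
.O.....O
OOO.OO.O
.OO..OO.
.....O..
O..OOOO.
...OO..O
OOOO.O.O
Generation 2: 29 live cells
OOO..O.O
..OO.O.O
.OOO.OOO
.OOO...O
...O.OOO
....O..O
.OOO...O
Population at generation 2: 29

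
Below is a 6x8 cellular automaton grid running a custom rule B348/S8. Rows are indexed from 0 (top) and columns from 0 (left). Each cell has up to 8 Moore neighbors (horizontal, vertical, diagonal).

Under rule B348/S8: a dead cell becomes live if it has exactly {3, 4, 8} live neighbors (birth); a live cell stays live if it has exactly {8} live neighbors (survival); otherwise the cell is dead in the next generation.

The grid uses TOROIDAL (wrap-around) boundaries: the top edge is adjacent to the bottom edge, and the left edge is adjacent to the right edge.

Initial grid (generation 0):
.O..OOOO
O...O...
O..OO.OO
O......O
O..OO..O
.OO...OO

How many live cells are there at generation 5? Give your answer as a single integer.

Answer: 0

Derivation:
Simulating step by step:
Generation 0 (given above): 22 live cells
Generation 1: 16 live cells
..OO....
.O.O....
.O...O..
.O.OOOO.
.OO...O.
...OO...
Generation 2: 7 live cells
....O...
....O...
O..O..O.
O.......
........
.O......
Generation 3: 4 live cells
........
...O.O..
.......O
.......O
........
........
Generation 4: 1 live cells
........
........
......O.
........
........
........
Generation 5: 0 live cells
........
........
........
........
........
........
Population at generation 5: 0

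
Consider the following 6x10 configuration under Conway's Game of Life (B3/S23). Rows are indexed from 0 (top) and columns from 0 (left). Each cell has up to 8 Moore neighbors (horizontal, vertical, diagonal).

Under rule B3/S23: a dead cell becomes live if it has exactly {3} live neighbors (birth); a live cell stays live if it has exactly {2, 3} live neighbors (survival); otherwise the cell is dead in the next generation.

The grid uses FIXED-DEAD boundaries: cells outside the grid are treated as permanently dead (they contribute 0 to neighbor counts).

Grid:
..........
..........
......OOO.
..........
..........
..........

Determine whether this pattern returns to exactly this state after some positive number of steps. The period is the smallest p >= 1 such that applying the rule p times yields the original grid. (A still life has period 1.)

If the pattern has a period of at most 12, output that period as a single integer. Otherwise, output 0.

Simulating and comparing each generation to the original:
Gen 0 (original, given above): 3 live cells
Gen 1: 3 live cells, differs from original
Gen 2: 3 live cells, MATCHES original -> period = 2

Answer: 2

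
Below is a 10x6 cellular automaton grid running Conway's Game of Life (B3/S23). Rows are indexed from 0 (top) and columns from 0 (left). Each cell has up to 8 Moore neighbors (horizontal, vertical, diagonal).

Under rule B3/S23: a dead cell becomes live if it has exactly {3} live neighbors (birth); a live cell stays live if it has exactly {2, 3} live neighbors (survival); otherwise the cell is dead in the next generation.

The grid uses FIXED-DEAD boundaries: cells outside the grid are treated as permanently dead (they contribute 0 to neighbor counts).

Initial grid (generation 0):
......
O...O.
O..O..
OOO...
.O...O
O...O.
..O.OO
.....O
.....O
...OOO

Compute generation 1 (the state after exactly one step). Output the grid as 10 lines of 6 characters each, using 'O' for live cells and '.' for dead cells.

Simulating step by step:
Generation 0 (given above): 19 live cells
Generation 1: 16 live cells
(generation 1 grid is the final answer)

Answer: ......
......
O.OO..
O.O...
..O...
.O.OO.
...OOO
.....O
.....O
....OO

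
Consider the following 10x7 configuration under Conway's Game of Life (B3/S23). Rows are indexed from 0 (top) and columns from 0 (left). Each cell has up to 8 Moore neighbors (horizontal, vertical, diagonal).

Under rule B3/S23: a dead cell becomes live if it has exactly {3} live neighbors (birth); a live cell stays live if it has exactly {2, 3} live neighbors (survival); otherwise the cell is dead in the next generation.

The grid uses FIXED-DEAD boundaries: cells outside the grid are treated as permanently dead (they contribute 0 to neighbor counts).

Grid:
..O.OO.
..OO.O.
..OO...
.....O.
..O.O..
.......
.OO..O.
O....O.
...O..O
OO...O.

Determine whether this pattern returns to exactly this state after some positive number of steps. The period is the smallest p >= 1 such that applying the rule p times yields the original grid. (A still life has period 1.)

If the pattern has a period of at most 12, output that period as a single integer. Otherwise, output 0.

Simulating and comparing each generation to the original:
Gen 0 (original, given above): 21 live cells
Gen 1: 23 live cells, differs from original
Gen 2: 26 live cells, differs from original
Gen 3: 22 live cells, differs from original
Gen 4: 27 live cells, differs from original
Gen 5: 23 live cells, differs from original
Gen 6: 19 live cells, differs from original
Gen 7: 13 live cells, differs from original
Gen 8: 12 live cells, differs from original
Gen 9: 11 live cells, differs from original
Gen 10: 9 live cells, differs from original
Gen 11: 6 live cells, differs from original
Gen 12: 5 live cells, differs from original
No period found within 12 steps.

Answer: 0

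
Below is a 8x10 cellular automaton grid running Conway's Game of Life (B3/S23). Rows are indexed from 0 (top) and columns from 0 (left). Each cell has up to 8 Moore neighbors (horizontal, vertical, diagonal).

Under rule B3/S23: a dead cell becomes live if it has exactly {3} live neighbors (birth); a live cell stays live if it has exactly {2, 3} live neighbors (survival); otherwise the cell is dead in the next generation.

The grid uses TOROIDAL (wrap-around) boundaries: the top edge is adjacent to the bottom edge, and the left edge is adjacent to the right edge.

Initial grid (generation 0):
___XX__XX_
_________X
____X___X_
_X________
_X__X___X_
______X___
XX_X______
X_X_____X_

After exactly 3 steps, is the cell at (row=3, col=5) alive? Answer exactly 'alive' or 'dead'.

Simulating step by step:
Generation 0 (given above): 18 live cells
Generation 1: 19 live cells
___X___XX_
___XX__X_X
__________
__________
__________
XXX_______
XXX______X
X_X_X__XX_
Generation 2: 12 live cells
__X___X___
___XX__X__
__________
__________
_X________
__X______X
________X_
X_X____X__
Generation 3: 10 live cells
_XX___XX__
___X______
__________
__________
__________
__________
_X______XX
_X_____X__

Cell (3,5) at generation 3: 0 -> dead

Answer: dead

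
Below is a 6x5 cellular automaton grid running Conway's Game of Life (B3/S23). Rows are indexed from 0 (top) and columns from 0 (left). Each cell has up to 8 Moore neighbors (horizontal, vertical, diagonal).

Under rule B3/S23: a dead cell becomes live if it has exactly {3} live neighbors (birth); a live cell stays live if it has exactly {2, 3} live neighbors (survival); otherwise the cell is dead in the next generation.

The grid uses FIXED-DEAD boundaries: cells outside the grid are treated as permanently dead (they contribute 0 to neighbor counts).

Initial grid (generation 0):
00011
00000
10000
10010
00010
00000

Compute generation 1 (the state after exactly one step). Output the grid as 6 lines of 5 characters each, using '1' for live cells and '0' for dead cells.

Simulating step by step:
Generation 0 (given above): 6 live cells
Generation 1: 0 live cells
(generation 1 grid is the final answer)

Answer: 00000
00000
00000
00000
00000
00000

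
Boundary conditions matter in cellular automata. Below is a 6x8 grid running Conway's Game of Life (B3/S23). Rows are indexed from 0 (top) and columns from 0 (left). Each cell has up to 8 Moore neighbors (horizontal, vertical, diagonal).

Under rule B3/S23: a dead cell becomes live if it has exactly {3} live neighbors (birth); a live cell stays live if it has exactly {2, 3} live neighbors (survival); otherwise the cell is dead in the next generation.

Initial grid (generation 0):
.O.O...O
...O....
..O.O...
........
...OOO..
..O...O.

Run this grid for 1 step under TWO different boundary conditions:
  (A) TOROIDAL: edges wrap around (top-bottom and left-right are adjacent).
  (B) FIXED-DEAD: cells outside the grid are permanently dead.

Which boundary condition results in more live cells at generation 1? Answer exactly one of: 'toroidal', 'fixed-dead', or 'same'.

Under TOROIDAL boundary, generation 1:
...O....
...OO...
...O....
.....O..
...OOO..
..O..OO.
Population = 11

Under FIXED-DEAD boundary, generation 1:
..O.....
...OO...
...O....
.....O..
...OOO..
...OOO..
Population = 11

Comparison: toroidal=11, fixed-dead=11 -> same

Answer: same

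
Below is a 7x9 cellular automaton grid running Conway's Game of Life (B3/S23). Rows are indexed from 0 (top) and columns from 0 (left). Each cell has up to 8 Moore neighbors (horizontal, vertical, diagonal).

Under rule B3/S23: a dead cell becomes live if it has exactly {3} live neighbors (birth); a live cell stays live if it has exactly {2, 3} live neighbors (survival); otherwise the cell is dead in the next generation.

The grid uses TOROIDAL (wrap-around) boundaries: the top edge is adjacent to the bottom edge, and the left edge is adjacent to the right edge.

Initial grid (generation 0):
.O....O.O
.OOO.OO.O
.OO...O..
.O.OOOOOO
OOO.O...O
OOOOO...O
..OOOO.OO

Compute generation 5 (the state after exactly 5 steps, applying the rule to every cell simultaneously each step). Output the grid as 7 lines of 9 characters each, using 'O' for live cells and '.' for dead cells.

Answer: .....O..O
.........
.........
.........
.........
......O..
......OO.

Derivation:
Simulating step by step:
Generation 0 (given above): 36 live cells
Generation 1: 12 live cells
.O......O
...O.OO..
........O
....O.O.O
......O..
.........
.....OO..
Generation 2: 11 live cells
....O..O.
O......O.
....O.O..
.....O...
.....O.O.
.....OO..
.........
Generation 3: 15 live cells
........O
.....OOOO
.....OO..
....OO...
....OO...
.....OO..
.....OO..
Generation 4: 6 live cells
........O
.....O..O
.........
.........
.........
.........
.....OOO.
Generation 5: 5 live cells
(generation 5 grid is the final answer)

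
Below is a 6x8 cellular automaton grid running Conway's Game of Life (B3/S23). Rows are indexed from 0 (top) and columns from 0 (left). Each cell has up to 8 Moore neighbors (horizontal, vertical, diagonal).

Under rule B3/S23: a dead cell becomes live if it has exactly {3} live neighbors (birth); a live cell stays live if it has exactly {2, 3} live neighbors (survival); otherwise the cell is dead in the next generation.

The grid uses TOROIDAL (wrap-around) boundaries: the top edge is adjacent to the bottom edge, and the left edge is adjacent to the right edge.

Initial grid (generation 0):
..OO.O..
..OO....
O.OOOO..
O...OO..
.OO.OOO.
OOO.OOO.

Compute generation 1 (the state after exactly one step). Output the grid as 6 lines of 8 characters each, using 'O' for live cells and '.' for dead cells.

Answer: .....OO.
.....O..
..O..O..
O......O
..O.....
O......O

Derivation:
Simulating step by step:
Generation 0 (given above): 24 live cells
Generation 1: 10 live cells
(generation 1 grid is the final answer)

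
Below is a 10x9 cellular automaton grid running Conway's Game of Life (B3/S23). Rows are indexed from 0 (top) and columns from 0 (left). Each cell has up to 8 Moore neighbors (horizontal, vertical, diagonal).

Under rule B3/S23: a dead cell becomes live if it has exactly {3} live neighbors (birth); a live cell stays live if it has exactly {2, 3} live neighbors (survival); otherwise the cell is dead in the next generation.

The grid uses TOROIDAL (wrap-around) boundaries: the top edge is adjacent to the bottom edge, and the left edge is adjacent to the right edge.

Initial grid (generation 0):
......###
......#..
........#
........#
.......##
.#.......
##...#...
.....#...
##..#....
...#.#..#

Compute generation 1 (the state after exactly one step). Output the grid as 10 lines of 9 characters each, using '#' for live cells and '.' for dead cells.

Simulating step by step:
Generation 0 (given above): 19 live cells
Generation 1: 24 live cells
(generation 1 grid is the final answer)

Answer: .....##.#
......#.#
.......#.
#.......#
#......##
.#......#
##.......
....##...
#...##...
....###.#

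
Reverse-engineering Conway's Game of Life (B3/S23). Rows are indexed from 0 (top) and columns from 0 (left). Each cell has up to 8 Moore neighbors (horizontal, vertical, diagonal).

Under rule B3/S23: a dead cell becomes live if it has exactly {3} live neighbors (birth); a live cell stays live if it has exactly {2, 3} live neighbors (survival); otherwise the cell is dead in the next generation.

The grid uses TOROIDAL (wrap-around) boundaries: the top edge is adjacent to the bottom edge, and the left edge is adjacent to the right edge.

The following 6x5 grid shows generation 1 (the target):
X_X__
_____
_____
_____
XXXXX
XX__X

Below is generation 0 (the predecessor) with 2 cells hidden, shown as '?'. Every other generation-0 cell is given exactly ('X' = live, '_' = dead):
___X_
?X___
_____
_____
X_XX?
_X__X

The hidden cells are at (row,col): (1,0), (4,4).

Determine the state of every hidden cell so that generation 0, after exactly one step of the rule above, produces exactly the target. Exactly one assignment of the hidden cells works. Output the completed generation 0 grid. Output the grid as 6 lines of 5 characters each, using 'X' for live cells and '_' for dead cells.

Hidden generation-0 cells (in order): (1,0), (4,4).
A hidden cell only influences target cells in its own 3x3 neighborhood. Try each of the 2^2 = 4 assignments, step the completed generation 0 forward once under B3/S23, and compare with the target:
  (1,0)=_ (4,4)=_ -> step reproduces the target at every cell -> ACCEPT
  (1,0)=_ (4,4)=X -> step gives (3,3)='X' but target has '_' -> reject
  (1,0)=X (4,4)=_ -> step gives (0,0)='_' but target has 'X' -> reject
  (1,0)=X (4,4)=X -> step gives (0,0)='_' but target has 'X' -> reject
Unique solution: (1,0)=dead, (4,4)=dead.
Check: live-neighbor counts of every cell in the completed generation 0:
32312
10211
11100
12222
23223
32443
Applying B3/S23 to generation 0 with these counts gives:
X_X__
_____
_____
_____
XXXXX
XX__X
which matches the target exactly.

Answer: ___X_
_X___
_____
_____
X_XX_
_X__X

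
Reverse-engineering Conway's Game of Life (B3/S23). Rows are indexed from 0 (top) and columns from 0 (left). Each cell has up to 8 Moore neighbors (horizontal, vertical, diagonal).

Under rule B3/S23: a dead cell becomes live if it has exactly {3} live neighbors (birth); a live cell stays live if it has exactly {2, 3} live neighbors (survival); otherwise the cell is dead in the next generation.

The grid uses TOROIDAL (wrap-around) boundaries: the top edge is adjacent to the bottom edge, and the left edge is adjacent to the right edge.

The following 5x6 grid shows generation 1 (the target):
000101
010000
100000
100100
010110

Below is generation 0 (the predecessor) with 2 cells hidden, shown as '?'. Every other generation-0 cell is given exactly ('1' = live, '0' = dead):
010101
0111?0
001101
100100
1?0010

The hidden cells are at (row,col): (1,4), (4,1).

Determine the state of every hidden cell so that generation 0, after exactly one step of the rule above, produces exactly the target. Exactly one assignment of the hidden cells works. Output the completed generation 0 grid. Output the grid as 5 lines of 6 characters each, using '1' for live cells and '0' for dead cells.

Answer: 010101
011100
001101
100100
110010

Derivation:
Hidden generation-0 cells (in order): (1,4), (4,1).
A hidden cell only influences target cells in its own 3x3 neighborhood. Try each of the 2^2 = 4 assignments, step the completed generation 0 forward once under B3/S23, and compare with the target:
  (1,4)=0 (4,1)=0 -> step gives (0,1)='1' but target has '0' -> reject
  (1,4)=0 (4,1)=1 -> step reproduces the target at every cell -> ACCEPT
  (1,4)=1 (4,1)=0 -> step gives (0,1)='1' but target has '0' -> reject
  (1,4)=1 (4,1)=1 -> step gives (0,3)='0' but target has '1' -> reject
Unique solution: (1,4)=dead, (4,1)=live.
Check: live-neighbor counts of every cell in the completed generation 0:
546342
436452
345441
344344
434334
Applying B3/S23 to generation 0 with these counts gives:
000101
010000
100000
100100
010110
which matches the target exactly.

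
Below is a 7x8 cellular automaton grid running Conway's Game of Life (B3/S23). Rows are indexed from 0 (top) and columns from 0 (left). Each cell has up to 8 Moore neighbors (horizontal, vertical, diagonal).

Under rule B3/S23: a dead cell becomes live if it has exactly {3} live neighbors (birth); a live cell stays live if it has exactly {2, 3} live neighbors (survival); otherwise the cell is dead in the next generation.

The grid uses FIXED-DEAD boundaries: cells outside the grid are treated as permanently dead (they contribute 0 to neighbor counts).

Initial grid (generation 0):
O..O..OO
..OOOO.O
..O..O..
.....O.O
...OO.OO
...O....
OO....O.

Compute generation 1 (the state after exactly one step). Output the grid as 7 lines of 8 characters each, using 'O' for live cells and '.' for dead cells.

Simulating step by step:
Generation 0 (given above): 21 live cells
Generation 1: 25 live cells
(generation 1 grid is the final answer)

Answer: ..OO.OOO
.OO..O.O
..O..O..
...O.O.O
...OOOOO
..OOOOOO
........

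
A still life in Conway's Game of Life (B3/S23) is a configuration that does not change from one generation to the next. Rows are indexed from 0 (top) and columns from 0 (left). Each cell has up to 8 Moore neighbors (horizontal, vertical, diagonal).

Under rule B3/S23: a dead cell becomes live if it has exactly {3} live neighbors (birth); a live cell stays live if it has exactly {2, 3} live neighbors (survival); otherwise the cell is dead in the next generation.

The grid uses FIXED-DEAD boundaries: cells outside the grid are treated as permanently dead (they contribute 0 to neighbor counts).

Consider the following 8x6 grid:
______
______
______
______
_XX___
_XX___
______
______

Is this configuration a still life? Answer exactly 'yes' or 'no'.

Compute generation 1 and compare to generation 0 (given above):
Generation 1:
______
______
______
______
_XX___
_XX___
______
______
The grids are IDENTICAL -> still life.

Answer: yes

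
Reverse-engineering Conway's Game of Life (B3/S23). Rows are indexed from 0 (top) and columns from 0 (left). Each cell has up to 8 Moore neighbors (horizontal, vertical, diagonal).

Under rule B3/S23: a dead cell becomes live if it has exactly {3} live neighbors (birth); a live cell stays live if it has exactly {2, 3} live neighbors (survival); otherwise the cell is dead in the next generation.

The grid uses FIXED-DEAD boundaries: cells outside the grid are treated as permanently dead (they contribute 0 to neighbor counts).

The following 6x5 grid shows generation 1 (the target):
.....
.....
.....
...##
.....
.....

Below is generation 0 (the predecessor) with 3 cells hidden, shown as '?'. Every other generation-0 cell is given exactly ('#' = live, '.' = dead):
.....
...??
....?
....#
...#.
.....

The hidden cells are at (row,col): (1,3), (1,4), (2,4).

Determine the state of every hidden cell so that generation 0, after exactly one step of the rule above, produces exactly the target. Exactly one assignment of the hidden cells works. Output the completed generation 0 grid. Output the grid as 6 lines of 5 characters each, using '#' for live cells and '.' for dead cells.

Answer: .....
.....
....#
....#
...#.
.....

Derivation:
Hidden generation-0 cells (in order): (1,3), (1,4), (2,4).
A hidden cell only influences target cells in its own 3x3 neighborhood. Try each of the 2^3 = 8 assignments, step the completed generation 0 forward once under B3/S23, and compare with the target:
  (1,3)=. (1,4)=. (2,4)=. -> step gives (3,3)='.' but target has '#' -> reject
  (1,3)=. (1,4)=. (2,4)=# -> step reproduces the target at every cell -> ACCEPT
  (1,3)=. (1,4)=# (2,4)=. -> step gives (3,3)='.' but target has '#' -> reject
  (1,3)=. (1,4)=# (2,4)=# -> step gives (2,3)='#' but target has '.' -> reject
  (1,3)=# (1,4)=. (2,4)=. -> step gives (3,3)='.' but target has '#' -> reject
  (1,3)=# (1,4)=. (2,4)=# -> step gives (2,3)='#' but target has '.' -> reject
  (1,3)=# (1,4)=# (2,4)=. -> step gives (2,3)='#' but target has '.' -> reject
  (1,3)=# (1,4)=# (2,4)=# -> step gives (1,3)='#' but target has '.' -> reject
Unique solution: (1,3)=dead, (1,4)=dead, (2,4)=live.
Check: live-neighbor counts of every cell in the completed generation 0:
00000
00011
00021
00132
00112
00111
Applying B3/S23 to generation 0 with these counts gives:
.....
.....
.....
...##
.....
.....
which matches the target exactly.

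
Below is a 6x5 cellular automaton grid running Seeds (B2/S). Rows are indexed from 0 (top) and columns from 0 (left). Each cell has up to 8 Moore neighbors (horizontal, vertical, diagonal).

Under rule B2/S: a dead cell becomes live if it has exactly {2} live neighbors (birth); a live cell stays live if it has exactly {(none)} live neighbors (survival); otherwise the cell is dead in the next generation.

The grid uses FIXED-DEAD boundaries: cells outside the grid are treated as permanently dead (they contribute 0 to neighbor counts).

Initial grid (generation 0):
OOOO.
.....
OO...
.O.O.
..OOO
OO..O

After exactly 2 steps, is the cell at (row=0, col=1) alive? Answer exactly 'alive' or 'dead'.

Answer: dead

Derivation:
Simulating step by step:
Generation 0 (given above): 14 live cells
Generation 1: 1 live cells
.....
...O.
.....
.....
.....
.....
Generation 2: 0 live cells
.....
.....
.....
.....
.....
.....

Cell (0,1) at generation 2: 0 -> dead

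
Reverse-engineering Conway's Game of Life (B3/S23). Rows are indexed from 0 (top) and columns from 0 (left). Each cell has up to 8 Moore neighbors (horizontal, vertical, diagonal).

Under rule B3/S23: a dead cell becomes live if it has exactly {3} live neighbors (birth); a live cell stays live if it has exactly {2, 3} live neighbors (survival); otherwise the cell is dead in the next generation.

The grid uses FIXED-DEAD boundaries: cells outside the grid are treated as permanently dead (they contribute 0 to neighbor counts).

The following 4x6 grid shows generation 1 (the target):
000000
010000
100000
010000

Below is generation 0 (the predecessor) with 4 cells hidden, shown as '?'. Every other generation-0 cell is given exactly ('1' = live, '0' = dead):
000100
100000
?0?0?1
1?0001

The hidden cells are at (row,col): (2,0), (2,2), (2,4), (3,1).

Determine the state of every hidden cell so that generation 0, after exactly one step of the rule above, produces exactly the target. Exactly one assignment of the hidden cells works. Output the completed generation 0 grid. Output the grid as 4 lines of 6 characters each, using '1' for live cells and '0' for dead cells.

Hidden generation-0 cells (in order): (2,0), (2,2), (2,4), (3,1).
A hidden cell only influences target cells in its own 3x3 neighborhood. Try each of the 2^4 = 16 assignments, step the completed generation 0 forward once under B3/S23, and compare with the target:
  (2,0)=0 (2,2)=0 (2,4)=0 (3,1)=0 -> step gives (1,1)='0' but target has '1' -> reject
  (2,0)=0 (2,2)=0 (2,4)=0 (3,1)=1 -> step gives (1,1)='0' but target has '1' -> reject
  (2,0)=0 (2,2)=0 (2,4)=1 (3,1)=0 -> step gives (1,1)='0' but target has '1' -> reject
  (2,0)=0 (2,2)=0 (2,4)=1 (3,1)=1 -> step gives (1,1)='0' but target has '1' -> reject
  (2,0)=0 (2,2)=1 (2,4)=0 (3,1)=0 -> step gives (1,1)='0' but target has '1' -> reject
  (2,0)=0 (2,2)=1 (2,4)=0 (3,1)=1 -> step gives (1,1)='0' but target has '1' -> reject
  (2,0)=0 (2,2)=1 (2,4)=1 (3,1)=0 -> step gives (1,1)='0' but target has '1' -> reject
  (2,0)=0 (2,2)=1 (2,4)=1 (3,1)=1 -> step gives (1,1)='0' but target has '1' -> reject
  (2,0)=1 (2,2)=0 (2,4)=0 (3,1)=0 -> step gives (1,1)='0' but target has '1' -> reject
  (2,0)=1 (2,2)=0 (2,4)=0 (3,1)=1 -> step gives (1,1)='0' but target has '1' -> reject
  (2,0)=1 (2,2)=0 (2,4)=1 (3,1)=0 -> step gives (1,1)='0' but target has '1' -> reject
  (2,0)=1 (2,2)=0 (2,4)=1 (3,1)=1 -> step gives (1,1)='0' but target has '1' -> reject
  (2,0)=1 (2,2)=1 (2,4)=0 (3,1)=0 -> step reproduces the target at every cell -> ACCEPT
  (2,0)=1 (2,2)=1 (2,4)=0 (3,1)=1 -> step gives (3,0)='1' but target has '0' -> reject
  (2,0)=1 (2,2)=1 (2,4)=1 (3,1)=0 -> step gives (1,3)='1' but target has '0' -> reject
  (2,0)=1 (2,2)=1 (2,4)=1 (3,1)=1 -> step gives (1,3)='1' but target has '0' -> reject
Unique solution: (2,0)=live, (2,2)=live, (2,4)=dead, (3,1)=dead.
Check: live-neighbor counts of every cell in the completed generation 0:
111010
132221
240121
131121
Applying B3/S23 to generation 0 with these counts gives:
000000
010000
100000
010000
which matches the target exactly.

Answer: 000100
100000
101001
100001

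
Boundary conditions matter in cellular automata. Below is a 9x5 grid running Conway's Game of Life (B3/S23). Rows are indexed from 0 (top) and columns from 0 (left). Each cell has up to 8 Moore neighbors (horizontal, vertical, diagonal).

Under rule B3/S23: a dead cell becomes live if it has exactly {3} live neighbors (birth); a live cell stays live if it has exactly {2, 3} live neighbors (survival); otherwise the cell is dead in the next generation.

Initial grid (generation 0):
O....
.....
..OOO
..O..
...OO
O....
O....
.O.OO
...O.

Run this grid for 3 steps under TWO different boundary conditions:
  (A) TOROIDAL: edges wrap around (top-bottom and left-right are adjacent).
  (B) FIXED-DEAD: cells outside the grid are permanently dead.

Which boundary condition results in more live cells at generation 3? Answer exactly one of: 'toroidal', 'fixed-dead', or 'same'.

Under TOROIDAL boundary, generation 3:
..O.O
.OO.O
OOO.O
O.O.O
.OOOO
OO...
.OO..
.OOO.
.O...
Population = 24

Under FIXED-DEAD boundary, generation 3:
.....
..OO.
.O...
..OO.
.....
..O..
..OO.
.O..O
...O.
Population = 11

Comparison: toroidal=24, fixed-dead=11 -> toroidal

Answer: toroidal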